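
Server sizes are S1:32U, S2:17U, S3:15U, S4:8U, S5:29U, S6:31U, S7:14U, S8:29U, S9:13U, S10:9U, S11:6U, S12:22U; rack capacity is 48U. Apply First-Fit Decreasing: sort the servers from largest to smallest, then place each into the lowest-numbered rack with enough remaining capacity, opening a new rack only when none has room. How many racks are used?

Sorted descending: 32, 31, 29, 29, 22, 17, 15, 14, 13, 9, 8, 6.
32U → rack 1 (remaining 16U)
31U → rack 2 (remaining 17U)
29U → rack 3 (remaining 19U)
29U → rack 4 (remaining 19U)
22U → rack 5 (remaining 26U)
17U → rack 2 (remaining 0U)
15U → rack 1 (remaining 1U)
14U → rack 3 (remaining 5U)
13U → rack 4 (remaining 6U)
9U → rack 5 (remaining 17U)
8U → rack 5 (remaining 9U)
6U → rack 4 (remaining 0U)

5 racks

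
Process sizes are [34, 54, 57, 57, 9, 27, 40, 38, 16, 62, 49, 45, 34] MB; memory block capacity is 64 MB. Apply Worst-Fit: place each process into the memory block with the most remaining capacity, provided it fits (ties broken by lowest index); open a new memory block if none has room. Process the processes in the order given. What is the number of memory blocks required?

11

memory block 1: place 34 MB, 30 MB left
memory block 2: place 54 MB, 10 MB left
memory block 3: place 57 MB, 7 MB left
memory block 4: place 57 MB, 7 MB left
memory block 1: place 9 MB, 21 MB left
memory block 5: place 27 MB, 37 MB left
memory block 6: place 40 MB, 24 MB left
memory block 7: place 38 MB, 26 MB left
memory block 5: place 16 MB, 21 MB left
memory block 8: place 62 MB, 2 MB left
memory block 9: place 49 MB, 15 MB left
memory block 10: place 45 MB, 19 MB left
memory block 11: place 34 MB, 30 MB left
Final memory blocks: [34,9] [54] [57] [57] [27,16] [40] [38] [62] [49] [45] [34].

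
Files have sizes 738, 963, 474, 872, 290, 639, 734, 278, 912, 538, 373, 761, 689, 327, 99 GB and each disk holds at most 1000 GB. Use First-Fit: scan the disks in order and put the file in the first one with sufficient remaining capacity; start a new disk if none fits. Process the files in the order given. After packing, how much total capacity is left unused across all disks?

2313

738 GB → disk 1 (remaining 262 GB)
963 GB → disk 2 (remaining 37 GB)
474 GB → disk 3 (remaining 526 GB)
872 GB → disk 4 (remaining 128 GB)
290 GB → disk 3 (remaining 236 GB)
639 GB → disk 5 (remaining 361 GB)
734 GB → disk 6 (remaining 266 GB)
278 GB → disk 5 (remaining 83 GB)
912 GB → disk 7 (remaining 88 GB)
538 GB → disk 8 (remaining 462 GB)
373 GB → disk 8 (remaining 89 GB)
761 GB → disk 9 (remaining 239 GB)
689 GB → disk 10 (remaining 311 GB)
327 GB → disk 11 (remaining 673 GB)
99 GB → disk 1 (remaining 163 GB)
11 disks × 1000 GB = 11000 GB; used 8687 GB; unused 2313 GB.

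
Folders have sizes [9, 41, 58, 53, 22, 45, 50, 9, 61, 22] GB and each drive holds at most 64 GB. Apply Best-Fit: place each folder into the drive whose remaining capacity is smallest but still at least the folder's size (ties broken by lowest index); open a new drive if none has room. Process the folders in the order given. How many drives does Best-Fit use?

Put 9 GB in drive 1; 55 GB remain.
Put 41 GB in drive 1; 14 GB remain.
Put 58 GB in drive 2; 6 GB remain.
Put 53 GB in drive 3; 11 GB remain.
Put 22 GB in drive 4; 42 GB remain.
Put 45 GB in drive 5; 19 GB remain.
Put 50 GB in drive 6; 14 GB remain.
Put 9 GB in drive 3; 2 GB remain.
Put 61 GB in drive 7; 3 GB remain.
Put 22 GB in drive 4; 20 GB remain.
Final drives: [9,41] [58] [53,9] [22,22] [45] [50] [61].

7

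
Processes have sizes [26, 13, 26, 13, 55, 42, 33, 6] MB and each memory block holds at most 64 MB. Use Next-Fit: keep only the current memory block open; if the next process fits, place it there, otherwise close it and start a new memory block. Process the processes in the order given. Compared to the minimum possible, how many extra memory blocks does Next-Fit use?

Next-Fit: [26,13] [26,13] [55] [42] [33,6] → 5 memory blocks.
Total size 214 MB; any packing needs at least ⌈214/64⌉ = 4 memory blocks.
An optimal packing achieves that bound: [55,6] [42,13] [33,26] [26,13] → 4 memory blocks.
Excess: 5 − 4 = 1.

1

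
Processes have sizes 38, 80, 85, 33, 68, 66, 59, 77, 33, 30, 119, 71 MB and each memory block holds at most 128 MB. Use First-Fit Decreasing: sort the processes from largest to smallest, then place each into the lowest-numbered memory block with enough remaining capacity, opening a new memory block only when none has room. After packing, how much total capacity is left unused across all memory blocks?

Sorted descending: 119, 85, 80, 77, 71, 68, 66, 59, 38, 33, 33, 30.
memory block 1: place 119 MB, 9 MB left
memory block 2: place 85 MB, 43 MB left
memory block 3: place 80 MB, 48 MB left
memory block 4: place 77 MB, 51 MB left
memory block 5: place 71 MB, 57 MB left
memory block 6: place 68 MB, 60 MB left
memory block 7: place 66 MB, 62 MB left
memory block 6: place 59 MB, 1 MB left
memory block 2: place 38 MB, 5 MB left
memory block 3: place 33 MB, 15 MB left
memory block 4: place 33 MB, 18 MB left
memory block 5: place 30 MB, 27 MB left
7 memory blocks × 128 MB = 896 MB; used 759 MB; unused 137 MB.

137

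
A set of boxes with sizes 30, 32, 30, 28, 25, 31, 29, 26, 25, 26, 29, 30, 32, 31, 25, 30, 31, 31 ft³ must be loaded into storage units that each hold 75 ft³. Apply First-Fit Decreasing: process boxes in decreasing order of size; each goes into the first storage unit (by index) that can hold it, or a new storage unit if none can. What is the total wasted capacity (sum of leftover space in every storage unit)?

Sorted descending: 32, 32, 31, 31, 31, 31, 30, 30, 30, 30, 29, 29, 28, 26, 26, 25, 25, 25.
32 ft³ → storage unit 1 (remaining 43 ft³)
32 ft³ → storage unit 1 (remaining 11 ft³)
31 ft³ → storage unit 2 (remaining 44 ft³)
31 ft³ → storage unit 2 (remaining 13 ft³)
31 ft³ → storage unit 3 (remaining 44 ft³)
31 ft³ → storage unit 3 (remaining 13 ft³)
30 ft³ → storage unit 4 (remaining 45 ft³)
30 ft³ → storage unit 4 (remaining 15 ft³)
30 ft³ → storage unit 5 (remaining 45 ft³)
30 ft³ → storage unit 5 (remaining 15 ft³)
29 ft³ → storage unit 6 (remaining 46 ft³)
29 ft³ → storage unit 6 (remaining 17 ft³)
28 ft³ → storage unit 7 (remaining 47 ft³)
26 ft³ → storage unit 7 (remaining 21 ft³)
26 ft³ → storage unit 8 (remaining 49 ft³)
25 ft³ → storage unit 8 (remaining 24 ft³)
25 ft³ → storage unit 9 (remaining 50 ft³)
25 ft³ → storage unit 9 (remaining 25 ft³)
9 storage units × 75 ft³ = 675 ft³; used 521 ft³; unused 154 ft³.

154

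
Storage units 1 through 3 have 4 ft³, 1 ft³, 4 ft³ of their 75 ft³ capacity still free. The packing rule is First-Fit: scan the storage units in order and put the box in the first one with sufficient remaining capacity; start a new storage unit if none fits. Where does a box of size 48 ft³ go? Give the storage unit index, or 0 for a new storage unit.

No storage unit has ≥ 48 ft³ free, so a new storage unit is opened.

0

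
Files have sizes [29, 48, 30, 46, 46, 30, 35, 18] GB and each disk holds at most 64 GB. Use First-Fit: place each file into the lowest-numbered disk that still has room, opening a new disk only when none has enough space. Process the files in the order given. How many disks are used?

6

Put 29 GB in disk 1; 35 GB remain.
Put 48 GB in disk 2; 16 GB remain.
Put 30 GB in disk 1; 5 GB remain.
Put 46 GB in disk 3; 18 GB remain.
Put 46 GB in disk 4; 18 GB remain.
Put 30 GB in disk 5; 34 GB remain.
Put 35 GB in disk 6; 29 GB remain.
Put 18 GB in disk 3; 0 GB remain.
Final disks: [29,30] [48] [46,18] [46] [30] [35].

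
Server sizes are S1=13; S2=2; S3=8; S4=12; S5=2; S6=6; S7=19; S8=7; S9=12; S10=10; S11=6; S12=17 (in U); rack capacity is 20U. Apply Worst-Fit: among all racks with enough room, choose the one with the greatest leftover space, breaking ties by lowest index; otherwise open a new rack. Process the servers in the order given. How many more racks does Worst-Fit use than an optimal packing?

1

Worst-Fit: [13,2,2] [8,12] [6,7] [19] [12] [10,6] [17] → 7 racks.
Total size 114U; any packing needs at least ⌈114/20⌉ = 6 racks.
An optimal packing achieves that bound: [19] [17,2] [13,7] [12,8] [12,6,2] [10,6] → 6 racks.
Excess: 7 − 6 = 1.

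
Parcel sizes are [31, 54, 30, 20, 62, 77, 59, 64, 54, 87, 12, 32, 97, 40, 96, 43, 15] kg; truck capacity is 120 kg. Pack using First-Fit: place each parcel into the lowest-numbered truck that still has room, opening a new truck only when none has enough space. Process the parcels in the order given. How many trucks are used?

Put 31 kg in truck 1; 89 kg remain.
Put 54 kg in truck 1; 35 kg remain.
Put 30 kg in truck 1; 5 kg remain.
Put 20 kg in truck 2; 100 kg remain.
Put 62 kg in truck 2; 38 kg remain.
Put 77 kg in truck 3; 43 kg remain.
Put 59 kg in truck 4; 61 kg remain.
Put 64 kg in truck 5; 56 kg remain.
Put 54 kg in truck 4; 7 kg remain.
Put 87 kg in truck 6; 33 kg remain.
Put 12 kg in truck 2; 26 kg remain.
Put 32 kg in truck 3; 11 kg remain.
Put 97 kg in truck 7; 23 kg remain.
Put 40 kg in truck 5; 16 kg remain.
Put 96 kg in truck 8; 24 kg remain.
Put 43 kg in truck 9; 77 kg remain.
Put 15 kg in truck 2; 11 kg remain.

9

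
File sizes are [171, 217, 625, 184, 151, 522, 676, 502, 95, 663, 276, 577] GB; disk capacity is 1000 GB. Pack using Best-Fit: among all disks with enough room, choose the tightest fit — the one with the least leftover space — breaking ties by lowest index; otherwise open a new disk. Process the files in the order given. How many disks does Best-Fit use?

Put 171 GB in disk 1; 829 GB remain.
Put 217 GB in disk 1; 612 GB remain.
Put 625 GB in disk 2; 375 GB remain.
Put 184 GB in disk 2; 191 GB remain.
Put 151 GB in disk 2; 40 GB remain.
Put 522 GB in disk 1; 90 GB remain.
Put 676 GB in disk 3; 324 GB remain.
Put 502 GB in disk 4; 498 GB remain.
Put 95 GB in disk 3; 229 GB remain.
Put 663 GB in disk 5; 337 GB remain.
Put 276 GB in disk 5; 61 GB remain.
Put 577 GB in disk 6; 423 GB remain.
Final disks: [171,217,522] [625,184,151] [676,95] [502] [663,276] [577].

6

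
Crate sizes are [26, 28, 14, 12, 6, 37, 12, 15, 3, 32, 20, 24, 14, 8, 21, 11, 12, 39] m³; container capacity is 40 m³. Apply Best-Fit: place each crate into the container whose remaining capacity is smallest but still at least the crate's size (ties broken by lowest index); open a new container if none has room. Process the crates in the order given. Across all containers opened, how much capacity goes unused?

26 m³ → container 1 (remaining 14 m³)
28 m³ → container 2 (remaining 12 m³)
14 m³ → container 1 (remaining 0 m³)
12 m³ → container 2 (remaining 0 m³)
6 m³ → container 3 (remaining 34 m³)
37 m³ → container 4 (remaining 3 m³)
12 m³ → container 3 (remaining 22 m³)
15 m³ → container 3 (remaining 7 m³)
3 m³ → container 4 (remaining 0 m³)
32 m³ → container 5 (remaining 8 m³)
20 m³ → container 6 (remaining 20 m³)
24 m³ → container 7 (remaining 16 m³)
14 m³ → container 7 (remaining 2 m³)
8 m³ → container 5 (remaining 0 m³)
21 m³ → container 8 (remaining 19 m³)
11 m³ → container 8 (remaining 8 m³)
12 m³ → container 6 (remaining 8 m³)
39 m³ → container 9 (remaining 1 m³)
9 containers × 40 m³ = 360 m³; used 334 m³; unused 26 m³.

26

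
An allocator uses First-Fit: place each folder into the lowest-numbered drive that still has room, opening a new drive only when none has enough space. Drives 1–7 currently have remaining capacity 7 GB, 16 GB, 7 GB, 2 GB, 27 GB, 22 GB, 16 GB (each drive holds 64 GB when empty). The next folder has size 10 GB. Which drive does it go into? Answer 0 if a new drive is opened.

Drives with room: drive 2 (16 GB), drive 5 (27 GB), drive 6 (22 GB), drive 7 (16 GB).
The first with room is drive 2.

2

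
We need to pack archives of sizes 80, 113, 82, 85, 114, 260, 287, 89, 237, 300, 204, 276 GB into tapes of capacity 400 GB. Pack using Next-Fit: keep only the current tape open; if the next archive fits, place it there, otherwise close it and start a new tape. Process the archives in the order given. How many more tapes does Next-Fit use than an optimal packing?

Next-Fit: [80,113,82,85] [114,260] [287,89] [237] [300] [204] [276] → 7 tapes.
Total size 2127 GB; any packing needs at least ⌈2127/400⌉ = 6 tapes.
An optimal packing achieves that bound: [300,89] [287,113] [276,114] [260,85] [237,82,80] [204] → 6 tapes.
Excess: 7 − 6 = 1.

1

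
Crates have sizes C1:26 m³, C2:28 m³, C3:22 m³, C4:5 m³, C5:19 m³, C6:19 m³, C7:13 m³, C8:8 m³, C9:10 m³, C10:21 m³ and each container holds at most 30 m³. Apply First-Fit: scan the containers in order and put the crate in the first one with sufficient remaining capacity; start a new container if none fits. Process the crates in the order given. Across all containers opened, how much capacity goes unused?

39

container 1: place C1 (26 m³), 4 m³ left
container 2: place C2 (28 m³), 2 m³ left
container 3: place C3 (22 m³), 8 m³ left
container 3: place C4 (5 m³), 3 m³ left
container 4: place C5 (19 m³), 11 m³ left
container 5: place C6 (19 m³), 11 m³ left
container 6: place C7 (13 m³), 17 m³ left
container 4: place C8 (8 m³), 3 m³ left
container 5: place C9 (10 m³), 1 m³ left
container 7: place C10 (21 m³), 9 m³ left
7 containers × 30 m³ = 210 m³; used 171 m³; unused 39 m³.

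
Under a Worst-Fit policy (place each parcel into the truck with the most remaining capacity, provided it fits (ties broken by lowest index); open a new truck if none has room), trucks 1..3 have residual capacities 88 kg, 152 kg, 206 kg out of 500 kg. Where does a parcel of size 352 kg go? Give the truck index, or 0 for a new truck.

0

No truck has ≥ 352 kg free, so a new truck is opened.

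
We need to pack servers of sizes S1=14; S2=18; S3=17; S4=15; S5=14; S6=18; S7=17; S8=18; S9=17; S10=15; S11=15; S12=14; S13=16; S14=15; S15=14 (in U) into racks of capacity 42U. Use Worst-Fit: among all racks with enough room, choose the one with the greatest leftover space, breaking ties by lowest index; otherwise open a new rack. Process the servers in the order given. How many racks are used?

Put S1 (14U) in rack 1; 28U remain.
Put S2 (18U) in rack 1; 10U remain.
Put S3 (17U) in rack 2; 25U remain.
Put S4 (15U) in rack 2; 10U remain.
Put S5 (14U) in rack 3; 28U remain.
Put S6 (18U) in rack 3; 10U remain.
Put S7 (17U) in rack 4; 25U remain.
Put S8 (18U) in rack 4; 7U remain.
Put S9 (17U) in rack 5; 25U remain.
Put S10 (15U) in rack 5; 10U remain.
Put S11 (15U) in rack 6; 27U remain.
Put S12 (14U) in rack 6; 13U remain.
Put S13 (16U) in rack 7; 26U remain.
Put S14 (15U) in rack 7; 11U remain.
Put S15 (14U) in rack 8; 28U remain.

8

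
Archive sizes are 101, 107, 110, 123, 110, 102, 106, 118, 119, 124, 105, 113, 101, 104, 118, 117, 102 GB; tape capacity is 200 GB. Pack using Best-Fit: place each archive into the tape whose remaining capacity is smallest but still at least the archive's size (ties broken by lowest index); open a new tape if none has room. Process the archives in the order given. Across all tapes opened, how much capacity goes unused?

1520

tape 1: place 101 GB, 99 GB left
tape 2: place 107 GB, 93 GB left
tape 3: place 110 GB, 90 GB left
tape 4: place 123 GB, 77 GB left
tape 5: place 110 GB, 90 GB left
tape 6: place 102 GB, 98 GB left
tape 7: place 106 GB, 94 GB left
tape 8: place 118 GB, 82 GB left
tape 9: place 119 GB, 81 GB left
tape 10: place 124 GB, 76 GB left
tape 11: place 105 GB, 95 GB left
tape 12: place 113 GB, 87 GB left
tape 13: place 101 GB, 99 GB left
tape 14: place 104 GB, 96 GB left
tape 15: place 118 GB, 82 GB left
tape 16: place 117 GB, 83 GB left
tape 17: place 102 GB, 98 GB left
17 tapes × 200 GB = 3400 GB; used 1880 GB; unused 1520 GB.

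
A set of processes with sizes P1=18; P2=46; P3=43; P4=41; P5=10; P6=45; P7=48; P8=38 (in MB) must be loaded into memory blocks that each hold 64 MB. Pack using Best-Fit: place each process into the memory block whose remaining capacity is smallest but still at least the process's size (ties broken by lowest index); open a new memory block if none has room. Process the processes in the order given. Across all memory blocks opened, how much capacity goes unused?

P1 (18 MB) → memory block 1 (remaining 46 MB)
P2 (46 MB) → memory block 1 (remaining 0 MB)
P3 (43 MB) → memory block 2 (remaining 21 MB)
P4 (41 MB) → memory block 3 (remaining 23 MB)
P5 (10 MB) → memory block 2 (remaining 11 MB)
P6 (45 MB) → memory block 4 (remaining 19 MB)
P7 (48 MB) → memory block 5 (remaining 16 MB)
P8 (38 MB) → memory block 6 (remaining 26 MB)
6 memory blocks × 64 MB = 384 MB; used 289 MB; unused 95 MB.

95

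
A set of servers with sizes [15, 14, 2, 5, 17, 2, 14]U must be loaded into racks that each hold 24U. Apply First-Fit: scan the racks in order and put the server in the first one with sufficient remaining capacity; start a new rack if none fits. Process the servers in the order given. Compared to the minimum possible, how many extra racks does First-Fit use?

0

First-Fit: [15,2,5,2] [14] [17] [14] → 4 racks.
4 servers exceed 12U (half the capacity), and no two of those can share a rack, so at least 4 racks are needed.
So 4 is already optimal.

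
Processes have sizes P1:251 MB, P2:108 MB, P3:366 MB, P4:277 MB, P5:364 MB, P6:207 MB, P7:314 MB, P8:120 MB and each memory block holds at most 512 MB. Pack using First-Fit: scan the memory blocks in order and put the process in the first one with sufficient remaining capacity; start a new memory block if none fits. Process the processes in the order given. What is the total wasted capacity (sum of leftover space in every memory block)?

553

P1 (251 MB) → memory block 1 (remaining 261 MB)
P2 (108 MB) → memory block 1 (remaining 153 MB)
P3 (366 MB) → memory block 2 (remaining 146 MB)
P4 (277 MB) → memory block 3 (remaining 235 MB)
P5 (364 MB) → memory block 4 (remaining 148 MB)
P6 (207 MB) → memory block 3 (remaining 28 MB)
P7 (314 MB) → memory block 5 (remaining 198 MB)
P8 (120 MB) → memory block 1 (remaining 33 MB)
5 memory blocks × 512 MB = 2560 MB; used 2007 MB; unused 553 MB.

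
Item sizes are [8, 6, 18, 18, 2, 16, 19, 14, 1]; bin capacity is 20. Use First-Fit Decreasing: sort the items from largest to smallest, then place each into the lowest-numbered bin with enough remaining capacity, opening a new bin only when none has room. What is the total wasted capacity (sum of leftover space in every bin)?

Sorted descending: 19, 18, 18, 16, 14, 8, 6, 2, 1.
19 → bin 1 (remaining 1)
18 → bin 2 (remaining 2)
18 → bin 3 (remaining 2)
16 → bin 4 (remaining 4)
14 → bin 5 (remaining 6)
8 → bin 6 (remaining 12)
6 → bin 5 (remaining 0)
2 → bin 2 (remaining 0)
1 → bin 1 (remaining 0)
6 bins × 20 = 120; used 102; unused 18.

18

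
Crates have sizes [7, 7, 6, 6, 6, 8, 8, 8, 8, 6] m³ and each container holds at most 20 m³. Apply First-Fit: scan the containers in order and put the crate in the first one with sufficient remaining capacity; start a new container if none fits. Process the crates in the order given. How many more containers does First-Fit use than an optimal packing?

0

First-Fit: [7,7,6] [6,6,8] [8,8] [8,6] → 4 containers.
Total size 70 m³; any packing needs at least ⌈70/20⌉ = 4 containers.
So 4 is already optimal.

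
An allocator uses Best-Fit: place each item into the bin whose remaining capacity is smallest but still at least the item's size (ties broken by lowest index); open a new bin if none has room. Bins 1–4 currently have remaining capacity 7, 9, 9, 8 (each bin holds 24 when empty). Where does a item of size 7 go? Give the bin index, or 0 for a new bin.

1

Bins with room: bin 1 (7), bin 2 (9), bin 3 (9), bin 4 (8).
Tightest fit is bin 1 with 7 free.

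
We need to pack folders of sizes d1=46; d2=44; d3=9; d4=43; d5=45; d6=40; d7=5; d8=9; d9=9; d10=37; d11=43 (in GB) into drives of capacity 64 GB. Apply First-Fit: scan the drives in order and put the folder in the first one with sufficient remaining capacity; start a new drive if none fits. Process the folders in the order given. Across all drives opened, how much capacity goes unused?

118

drive 1: place d1 (46 GB), 18 GB left
drive 2: place d2 (44 GB), 20 GB left
drive 1: place d3 (9 GB), 9 GB left
drive 3: place d4 (43 GB), 21 GB left
drive 4: place d5 (45 GB), 19 GB left
drive 5: place d6 (40 GB), 24 GB left
drive 1: place d7 (5 GB), 4 GB left
drive 2: place d8 (9 GB), 11 GB left
drive 2: place d9 (9 GB), 2 GB left
drive 6: place d10 (37 GB), 27 GB left
drive 7: place d11 (43 GB), 21 GB left
7 drives × 64 GB = 448 GB; used 330 GB; unused 118 GB.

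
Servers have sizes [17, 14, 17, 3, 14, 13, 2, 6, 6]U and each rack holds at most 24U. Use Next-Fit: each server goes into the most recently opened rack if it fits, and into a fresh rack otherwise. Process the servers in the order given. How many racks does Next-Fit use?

rack 1: place 17U, 7U left
rack 2: place 14U, 10U left
rack 3: place 17U, 7U left
rack 3: place 3U, 4U left
rack 4: place 14U, 10U left
rack 5: place 13U, 11U left
rack 5: place 2U, 9U left
rack 5: place 6U, 3U left
rack 6: place 6U, 18U left
Final racks: [17] [14] [17,3] [14] [13,2,6] [6].

6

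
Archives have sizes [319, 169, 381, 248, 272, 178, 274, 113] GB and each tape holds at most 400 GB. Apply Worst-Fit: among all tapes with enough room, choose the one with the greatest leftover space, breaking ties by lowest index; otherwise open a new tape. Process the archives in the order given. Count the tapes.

6

319 GB → tape 1 (remaining 81 GB)
169 GB → tape 2 (remaining 231 GB)
381 GB → tape 3 (remaining 19 GB)
248 GB → tape 4 (remaining 152 GB)
272 GB → tape 5 (remaining 128 GB)
178 GB → tape 2 (remaining 53 GB)
274 GB → tape 6 (remaining 126 GB)
113 GB → tape 4 (remaining 39 GB)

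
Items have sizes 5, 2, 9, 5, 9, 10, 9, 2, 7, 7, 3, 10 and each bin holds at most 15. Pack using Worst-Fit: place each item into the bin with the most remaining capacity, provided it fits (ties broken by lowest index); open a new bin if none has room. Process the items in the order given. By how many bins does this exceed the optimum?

Worst-Fit: [5,2,5] [9,2] [9,3] [10] [9] [7,7] [10] → 7 bins.
Total size 78; any packing needs at least ⌈78/15⌉ = 6 bins.
An optimal packing achieves that bound: [10,5] [10,5] [9,3,2] [9,2] [9] [7,7] → 6 bins.
Excess: 7 − 6 = 1.

1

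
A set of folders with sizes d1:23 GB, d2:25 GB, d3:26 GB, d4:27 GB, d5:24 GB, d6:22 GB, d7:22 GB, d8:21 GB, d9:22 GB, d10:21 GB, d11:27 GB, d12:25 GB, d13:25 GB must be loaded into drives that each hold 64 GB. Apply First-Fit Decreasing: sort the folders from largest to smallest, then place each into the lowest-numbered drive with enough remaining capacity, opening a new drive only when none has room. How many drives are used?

6 drives

Sorted descending: 27, 27, 26, 25, 25, 25, 24, 23, 22, 22, 22, 21, 21.
27 GB → drive 1 (remaining 37 GB)
27 GB → drive 1 (remaining 10 GB)
26 GB → drive 2 (remaining 38 GB)
25 GB → drive 2 (remaining 13 GB)
25 GB → drive 3 (remaining 39 GB)
25 GB → drive 3 (remaining 14 GB)
24 GB → drive 4 (remaining 40 GB)
23 GB → drive 4 (remaining 17 GB)
22 GB → drive 5 (remaining 42 GB)
22 GB → drive 5 (remaining 20 GB)
22 GB → drive 6 (remaining 42 GB)
21 GB → drive 6 (remaining 21 GB)
21 GB → drive 6 (remaining 0 GB)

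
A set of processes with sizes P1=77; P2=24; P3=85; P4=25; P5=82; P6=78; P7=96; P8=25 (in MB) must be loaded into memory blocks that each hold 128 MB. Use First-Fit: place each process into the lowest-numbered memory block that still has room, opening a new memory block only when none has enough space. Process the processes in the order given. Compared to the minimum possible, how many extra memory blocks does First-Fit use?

0

First-Fit: [77,24,25] [85,25] [82] [78] [96] → 5 memory blocks.
5 processes exceed 64 MB (half the capacity), and no two of those can share a memory block, so at least 5 memory blocks are needed.
So 5 is already optimal.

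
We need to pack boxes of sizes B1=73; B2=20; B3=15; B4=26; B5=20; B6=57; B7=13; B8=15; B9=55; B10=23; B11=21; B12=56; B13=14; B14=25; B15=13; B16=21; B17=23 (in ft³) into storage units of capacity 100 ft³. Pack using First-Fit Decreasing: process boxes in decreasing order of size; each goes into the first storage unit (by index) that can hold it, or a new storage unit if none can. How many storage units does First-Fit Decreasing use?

Sorted descending: 73, 57, 56, 55, 26, 25, 23, 23, 21, 21, 20, 20, 15, 15, 14, 13, 13.
Put 73 ft³ in storage unit 1; 27 ft³ remain.
Put 57 ft³ in storage unit 2; 43 ft³ remain.
Put 56 ft³ in storage unit 3; 44 ft³ remain.
Put 55 ft³ in storage unit 4; 45 ft³ remain.
Put 26 ft³ in storage unit 1; 1 ft³ remain.
Put 25 ft³ in storage unit 2; 18 ft³ remain.
Put 23 ft³ in storage unit 3; 21 ft³ remain.
Put 23 ft³ in storage unit 4; 22 ft³ remain.
Put 21 ft³ in storage unit 3; 0 ft³ remain.
Put 21 ft³ in storage unit 4; 1 ft³ remain.
Put 20 ft³ in storage unit 5; 80 ft³ remain.
Put 20 ft³ in storage unit 5; 60 ft³ remain.
Put 15 ft³ in storage unit 2; 3 ft³ remain.
Put 15 ft³ in storage unit 5; 45 ft³ remain.
Put 14 ft³ in storage unit 5; 31 ft³ remain.
Put 13 ft³ in storage unit 5; 18 ft³ remain.
Put 13 ft³ in storage unit 5; 5 ft³ remain.
Final storage units: [73,26] [57,25,15] [56,23,21] [55,23,21] [20,20,15,14,13,13].

5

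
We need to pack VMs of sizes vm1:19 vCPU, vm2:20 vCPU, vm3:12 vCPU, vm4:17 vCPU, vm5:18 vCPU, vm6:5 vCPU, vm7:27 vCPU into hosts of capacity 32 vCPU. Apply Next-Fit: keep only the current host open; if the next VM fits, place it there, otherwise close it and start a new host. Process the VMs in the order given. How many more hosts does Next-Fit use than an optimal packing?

Next-Fit: [19] [20,12] [17] [18,5] [27] → 5 hosts.
5 VMs exceed 16 vCPU (half the capacity), and no two of those can share a host, so at least 5 hosts are needed.
So 5 is already optimal.

0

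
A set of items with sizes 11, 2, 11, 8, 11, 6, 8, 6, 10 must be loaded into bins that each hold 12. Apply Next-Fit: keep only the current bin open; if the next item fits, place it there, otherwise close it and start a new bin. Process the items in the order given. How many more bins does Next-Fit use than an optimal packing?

Next-Fit: [11] [2] [11] [8] [11] [6] [8] [6] [10] → 9 bins.
Total size 73; any packing needs at least ⌈73/12⌉ = 7 bins.
An optimal packing achieves that bound: [11] [11] [11] [10,2] [8] [8] [6,6] → 7 bins.
Excess: 9 − 7 = 2.

2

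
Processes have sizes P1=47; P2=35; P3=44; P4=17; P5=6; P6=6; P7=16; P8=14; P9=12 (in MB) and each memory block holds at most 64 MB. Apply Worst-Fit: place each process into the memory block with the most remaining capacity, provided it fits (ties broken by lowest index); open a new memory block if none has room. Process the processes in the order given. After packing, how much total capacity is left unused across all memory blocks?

59

P1 (47 MB) → memory block 1 (remaining 17 MB)
P2 (35 MB) → memory block 2 (remaining 29 MB)
P3 (44 MB) → memory block 3 (remaining 20 MB)
P4 (17 MB) → memory block 2 (remaining 12 MB)
P5 (6 MB) → memory block 3 (remaining 14 MB)
P6 (6 MB) → memory block 1 (remaining 11 MB)
P7 (16 MB) → memory block 4 (remaining 48 MB)
P8 (14 MB) → memory block 4 (remaining 34 MB)
P9 (12 MB) → memory block 4 (remaining 22 MB)
4 memory blocks × 64 MB = 256 MB; used 197 MB; unused 59 MB.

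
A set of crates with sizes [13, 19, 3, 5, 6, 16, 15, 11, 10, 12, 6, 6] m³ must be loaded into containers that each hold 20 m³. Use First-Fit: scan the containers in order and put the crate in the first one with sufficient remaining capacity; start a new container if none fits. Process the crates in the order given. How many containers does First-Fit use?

container 1: place 13 m³, 7 m³ left
container 2: place 19 m³, 1 m³ left
container 1: place 3 m³, 4 m³ left
container 3: place 5 m³, 15 m³ left
container 3: place 6 m³, 9 m³ left
container 4: place 16 m³, 4 m³ left
container 5: place 15 m³, 5 m³ left
container 6: place 11 m³, 9 m³ left
container 7: place 10 m³, 10 m³ left
container 8: place 12 m³, 8 m³ left
container 3: place 6 m³, 3 m³ left
container 6: place 6 m³, 3 m³ left

8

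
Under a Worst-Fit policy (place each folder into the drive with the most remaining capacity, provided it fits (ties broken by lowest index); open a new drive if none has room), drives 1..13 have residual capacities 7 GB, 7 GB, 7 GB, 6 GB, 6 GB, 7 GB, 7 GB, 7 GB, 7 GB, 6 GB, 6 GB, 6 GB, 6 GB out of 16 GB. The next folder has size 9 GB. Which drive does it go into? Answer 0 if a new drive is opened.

0

No drive has ≥ 9 GB free, so a new drive is opened.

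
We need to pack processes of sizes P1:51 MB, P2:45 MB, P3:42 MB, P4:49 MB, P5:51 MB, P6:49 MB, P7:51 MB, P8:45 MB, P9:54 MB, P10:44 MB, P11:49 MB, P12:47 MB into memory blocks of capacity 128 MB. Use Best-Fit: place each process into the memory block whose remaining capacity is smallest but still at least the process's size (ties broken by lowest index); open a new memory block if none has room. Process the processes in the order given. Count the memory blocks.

6

Put P1 (51 MB) in memory block 1; 77 MB remain.
Put P2 (45 MB) in memory block 1; 32 MB remain.
Put P3 (42 MB) in memory block 2; 86 MB remain.
Put P4 (49 MB) in memory block 2; 37 MB remain.
Put P5 (51 MB) in memory block 3; 77 MB remain.
Put P6 (49 MB) in memory block 3; 28 MB remain.
Put P7 (51 MB) in memory block 4; 77 MB remain.
Put P8 (45 MB) in memory block 4; 32 MB remain.
Put P9 (54 MB) in memory block 5; 74 MB remain.
Put P10 (44 MB) in memory block 5; 30 MB remain.
Put P11 (49 MB) in memory block 6; 79 MB remain.
Put P12 (47 MB) in memory block 6; 32 MB remain.
Final memory blocks: [51,45] [42,49] [51,49] [51,45] [54,44] [49,47].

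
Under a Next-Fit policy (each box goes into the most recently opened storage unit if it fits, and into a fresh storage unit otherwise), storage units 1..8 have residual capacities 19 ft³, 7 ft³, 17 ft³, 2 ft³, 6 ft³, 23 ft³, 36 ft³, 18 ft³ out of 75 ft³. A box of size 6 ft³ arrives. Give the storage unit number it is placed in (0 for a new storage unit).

8

Next-Fit only looks at storage unit 8, which has 18 ft³ free.
6 ft³ fits there.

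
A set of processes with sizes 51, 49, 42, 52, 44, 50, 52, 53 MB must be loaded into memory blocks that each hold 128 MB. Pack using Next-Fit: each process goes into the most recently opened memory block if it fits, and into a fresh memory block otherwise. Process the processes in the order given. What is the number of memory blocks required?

memory block 1: place 51 MB, 77 MB left
memory block 1: place 49 MB, 28 MB left
memory block 2: place 42 MB, 86 MB left
memory block 2: place 52 MB, 34 MB left
memory block 3: place 44 MB, 84 MB left
memory block 3: place 50 MB, 34 MB left
memory block 4: place 52 MB, 76 MB left
memory block 4: place 53 MB, 23 MB left

4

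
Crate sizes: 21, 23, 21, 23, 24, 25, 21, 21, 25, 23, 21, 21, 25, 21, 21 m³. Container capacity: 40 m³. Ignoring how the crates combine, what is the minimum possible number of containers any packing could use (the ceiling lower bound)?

Total size = 21 + 23 + 21 + 23 + 24 + 25 + 21 + 21 + 25 + 23 + 21 + 21 + 25 + 21 + 21 = 336 m³.
⌈336 / 40⌉ = 9.

9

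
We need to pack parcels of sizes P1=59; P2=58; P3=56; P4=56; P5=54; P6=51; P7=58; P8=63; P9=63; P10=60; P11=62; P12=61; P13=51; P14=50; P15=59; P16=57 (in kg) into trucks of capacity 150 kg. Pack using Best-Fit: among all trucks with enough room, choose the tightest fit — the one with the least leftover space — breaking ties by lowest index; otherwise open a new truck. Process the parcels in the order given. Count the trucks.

Put P1 (59 kg) in truck 1; 91 kg remain.
Put P2 (58 kg) in truck 1; 33 kg remain.
Put P3 (56 kg) in truck 2; 94 kg remain.
Put P4 (56 kg) in truck 2; 38 kg remain.
Put P5 (54 kg) in truck 3; 96 kg remain.
Put P6 (51 kg) in truck 3; 45 kg remain.
Put P7 (58 kg) in truck 4; 92 kg remain.
Put P8 (63 kg) in truck 4; 29 kg remain.
Put P9 (63 kg) in truck 5; 87 kg remain.
Put P10 (60 kg) in truck 5; 27 kg remain.
Put P11 (62 kg) in truck 6; 88 kg remain.
Put P12 (61 kg) in truck 6; 27 kg remain.
Put P13 (51 kg) in truck 7; 99 kg remain.
Put P14 (50 kg) in truck 7; 49 kg remain.
Put P15 (59 kg) in truck 8; 91 kg remain.
Put P16 (57 kg) in truck 8; 34 kg remain.

8 trucks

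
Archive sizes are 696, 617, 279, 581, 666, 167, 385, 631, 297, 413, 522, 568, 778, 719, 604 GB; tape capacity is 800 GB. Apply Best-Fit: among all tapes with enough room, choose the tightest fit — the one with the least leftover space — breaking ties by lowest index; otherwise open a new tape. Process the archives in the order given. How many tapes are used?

696 GB → tape 1 (remaining 104 GB)
617 GB → tape 2 (remaining 183 GB)
279 GB → tape 3 (remaining 521 GB)
581 GB → tape 4 (remaining 219 GB)
666 GB → tape 5 (remaining 134 GB)
167 GB → tape 2 (remaining 16 GB)
385 GB → tape 3 (remaining 136 GB)
631 GB → tape 6 (remaining 169 GB)
297 GB → tape 7 (remaining 503 GB)
413 GB → tape 7 (remaining 90 GB)
522 GB → tape 8 (remaining 278 GB)
568 GB → tape 9 (remaining 232 GB)
778 GB → tape 10 (remaining 22 GB)
719 GB → tape 11 (remaining 81 GB)
604 GB → tape 12 (remaining 196 GB)

12 tapes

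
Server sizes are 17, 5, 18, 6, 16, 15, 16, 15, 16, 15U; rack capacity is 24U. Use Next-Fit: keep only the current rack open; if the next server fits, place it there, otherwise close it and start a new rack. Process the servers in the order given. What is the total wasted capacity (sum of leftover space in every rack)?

53

17U → rack 1 (remaining 7U)
5U → rack 1 (remaining 2U)
18U → rack 2 (remaining 6U)
6U → rack 2 (remaining 0U)
16U → rack 3 (remaining 8U)
15U → rack 4 (remaining 9U)
16U → rack 5 (remaining 8U)
15U → rack 6 (remaining 9U)
16U → rack 7 (remaining 8U)
15U → rack 8 (remaining 9U)
8 racks × 24U = 192U; used 139U; unused 53U.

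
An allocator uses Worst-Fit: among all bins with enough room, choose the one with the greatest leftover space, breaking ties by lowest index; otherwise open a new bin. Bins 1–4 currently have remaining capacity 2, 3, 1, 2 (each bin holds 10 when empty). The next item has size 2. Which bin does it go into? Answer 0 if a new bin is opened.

Bins with room: bin 1 (2), bin 2 (3), bin 4 (2).
Most room is bin 2 with 3 free.

2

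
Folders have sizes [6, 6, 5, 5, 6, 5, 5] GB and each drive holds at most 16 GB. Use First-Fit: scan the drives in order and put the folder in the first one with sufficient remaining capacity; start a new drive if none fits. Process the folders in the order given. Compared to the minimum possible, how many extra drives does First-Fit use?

First-Fit: [6,6] [5,5,6] [5,5] → 3 drives.
Total size 38 GB; any packing needs at least ⌈38/16⌉ = 3 drives.
So 3 is already optimal.

0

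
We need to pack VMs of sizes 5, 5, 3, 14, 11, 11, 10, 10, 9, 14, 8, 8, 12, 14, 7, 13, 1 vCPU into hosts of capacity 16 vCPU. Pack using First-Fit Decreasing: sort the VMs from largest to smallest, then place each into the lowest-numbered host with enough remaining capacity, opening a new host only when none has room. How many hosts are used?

11 hosts

Sorted descending: 14, 14, 14, 13, 12, 11, 11, 10, 10, 9, 8, 8, 7, 5, 5, 3, 1.
host 1: place 14 vCPU, 2 vCPU left
host 2: place 14 vCPU, 2 vCPU left
host 3: place 14 vCPU, 2 vCPU left
host 4: place 13 vCPU, 3 vCPU left
host 5: place 12 vCPU, 4 vCPU left
host 6: place 11 vCPU, 5 vCPU left
host 7: place 11 vCPU, 5 vCPU left
host 8: place 10 vCPU, 6 vCPU left
host 9: place 10 vCPU, 6 vCPU left
host 10: place 9 vCPU, 7 vCPU left
host 11: place 8 vCPU, 8 vCPU left
host 11: place 8 vCPU, 0 vCPU left
host 10: place 7 vCPU, 0 vCPU left
host 6: place 5 vCPU, 0 vCPU left
host 7: place 5 vCPU, 0 vCPU left
host 4: place 3 vCPU, 0 vCPU left
host 1: place 1 vCPU, 1 vCPU left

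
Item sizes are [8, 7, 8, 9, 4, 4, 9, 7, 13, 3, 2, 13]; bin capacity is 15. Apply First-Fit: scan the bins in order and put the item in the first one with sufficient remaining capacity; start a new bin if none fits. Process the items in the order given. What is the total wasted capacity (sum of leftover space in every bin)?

18

Put 8 in bin 1; 7 remain.
Put 7 in bin 1; 0 remain.
Put 8 in bin 2; 7 remain.
Put 9 in bin 3; 6 remain.
Put 4 in bin 2; 3 remain.
Put 4 in bin 3; 2 remain.
Put 9 in bin 4; 6 remain.
Put 7 in bin 5; 8 remain.
Put 13 in bin 6; 2 remain.
Put 3 in bin 2; 0 remain.
Put 2 in bin 3; 0 remain.
Put 13 in bin 7; 2 remain.
7 bins × 15 = 105; used 87; unused 18.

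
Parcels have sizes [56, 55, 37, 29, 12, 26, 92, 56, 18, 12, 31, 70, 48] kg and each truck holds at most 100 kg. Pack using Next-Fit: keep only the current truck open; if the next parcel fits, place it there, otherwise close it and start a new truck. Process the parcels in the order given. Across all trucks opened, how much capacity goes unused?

258

Put 56 kg in truck 1; 44 kg remain.
Put 55 kg in truck 2; 45 kg remain.
Put 37 kg in truck 2; 8 kg remain.
Put 29 kg in truck 3; 71 kg remain.
Put 12 kg in truck 3; 59 kg remain.
Put 26 kg in truck 3; 33 kg remain.
Put 92 kg in truck 4; 8 kg remain.
Put 56 kg in truck 5; 44 kg remain.
Put 18 kg in truck 5; 26 kg remain.
Put 12 kg in truck 5; 14 kg remain.
Put 31 kg in truck 6; 69 kg remain.
Put 70 kg in truck 7; 30 kg remain.
Put 48 kg in truck 8; 52 kg remain.
8 trucks × 100 kg = 800 kg; used 542 kg; unused 258 kg.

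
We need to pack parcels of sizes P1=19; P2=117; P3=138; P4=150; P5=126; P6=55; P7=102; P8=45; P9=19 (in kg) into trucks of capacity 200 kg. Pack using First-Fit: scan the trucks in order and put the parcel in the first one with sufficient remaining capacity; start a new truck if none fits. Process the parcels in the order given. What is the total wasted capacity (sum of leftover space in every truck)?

229

truck 1: place P1 (19 kg), 181 kg left
truck 1: place P2 (117 kg), 64 kg left
truck 2: place P3 (138 kg), 62 kg left
truck 3: place P4 (150 kg), 50 kg left
truck 4: place P5 (126 kg), 74 kg left
truck 1: place P6 (55 kg), 9 kg left
truck 5: place P7 (102 kg), 98 kg left
truck 2: place P8 (45 kg), 17 kg left
truck 3: place P9 (19 kg), 31 kg left
5 trucks × 200 kg = 1000 kg; used 771 kg; unused 229 kg.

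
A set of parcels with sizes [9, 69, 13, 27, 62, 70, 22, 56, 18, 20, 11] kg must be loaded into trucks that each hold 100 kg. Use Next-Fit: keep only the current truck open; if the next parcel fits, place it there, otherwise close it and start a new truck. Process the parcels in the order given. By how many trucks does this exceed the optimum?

Next-Fit: [9,69,13] [27,62] [70,22] [56,18,20] [11] → 5 trucks.
Total size 377 kg; any packing needs at least ⌈377/100⌉ = 4 trucks.
An optimal packing achieves that bound: [70,27] [69,22,9] [62,20,18] [56,13,11] → 4 trucks.
Excess: 5 − 4 = 1.

1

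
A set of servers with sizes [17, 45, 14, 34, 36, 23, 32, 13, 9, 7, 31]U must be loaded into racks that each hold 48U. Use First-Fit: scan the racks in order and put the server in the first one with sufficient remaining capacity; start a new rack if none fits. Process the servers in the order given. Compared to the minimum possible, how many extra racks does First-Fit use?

1

First-Fit: [17,14,13] [45] [34,9] [36,7] [23] [32] [31] → 7 racks.
Total size 261U; any packing needs at least ⌈261/48⌉ = 6 racks.
An optimal packing achieves that bound: [45] [36,9] [34,14] [32,13] [31,17] [23,7] → 6 racks.
Excess: 7 − 6 = 1.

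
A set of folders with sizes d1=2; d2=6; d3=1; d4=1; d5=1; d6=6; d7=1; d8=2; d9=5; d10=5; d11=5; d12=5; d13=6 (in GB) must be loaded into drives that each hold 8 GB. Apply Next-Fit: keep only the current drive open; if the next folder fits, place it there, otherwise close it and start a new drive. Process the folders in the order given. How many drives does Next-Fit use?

8 drives

Put d1 (2 GB) in drive 1; 6 GB remain.
Put d2 (6 GB) in drive 1; 0 GB remain.
Put d3 (1 GB) in drive 2; 7 GB remain.
Put d4 (1 GB) in drive 2; 6 GB remain.
Put d5 (1 GB) in drive 2; 5 GB remain.
Put d6 (6 GB) in drive 3; 2 GB remain.
Put d7 (1 GB) in drive 3; 1 GB remain.
Put d8 (2 GB) in drive 4; 6 GB remain.
Put d9 (5 GB) in drive 4; 1 GB remain.
Put d10 (5 GB) in drive 5; 3 GB remain.
Put d11 (5 GB) in drive 6; 3 GB remain.
Put d12 (5 GB) in drive 7; 3 GB remain.
Put d13 (6 GB) in drive 8; 2 GB remain.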